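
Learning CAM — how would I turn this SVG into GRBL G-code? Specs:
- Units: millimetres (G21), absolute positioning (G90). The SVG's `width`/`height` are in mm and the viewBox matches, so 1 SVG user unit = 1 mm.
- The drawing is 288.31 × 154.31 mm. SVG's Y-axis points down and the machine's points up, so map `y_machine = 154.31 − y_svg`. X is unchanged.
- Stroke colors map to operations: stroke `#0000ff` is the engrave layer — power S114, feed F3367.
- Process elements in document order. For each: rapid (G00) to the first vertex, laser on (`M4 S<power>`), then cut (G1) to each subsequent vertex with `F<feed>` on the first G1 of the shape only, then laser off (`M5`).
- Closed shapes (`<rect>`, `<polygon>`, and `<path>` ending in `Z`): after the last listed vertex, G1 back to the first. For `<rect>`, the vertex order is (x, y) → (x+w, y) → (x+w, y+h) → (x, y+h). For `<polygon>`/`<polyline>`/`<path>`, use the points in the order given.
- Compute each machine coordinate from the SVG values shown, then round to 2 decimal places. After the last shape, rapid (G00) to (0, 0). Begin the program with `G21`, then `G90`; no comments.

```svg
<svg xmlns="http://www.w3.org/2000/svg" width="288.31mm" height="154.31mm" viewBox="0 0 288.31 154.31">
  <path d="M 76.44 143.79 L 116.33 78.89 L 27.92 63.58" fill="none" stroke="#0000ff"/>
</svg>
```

1 u = 1 mm; y_m = 154.31 − y.

[1] `<path>` open polyline, #0000ff→engrave S114 F3367: (76.44,10.52) → (116.33,75.42) → (27.92,90.73)

G21
G90
G00 X76.44 Y10.52
M4 S114
G1 X116.33 Y75.42 F3367
G1 X27.92 Y90.73
M5
G00 X0.00 Y0.00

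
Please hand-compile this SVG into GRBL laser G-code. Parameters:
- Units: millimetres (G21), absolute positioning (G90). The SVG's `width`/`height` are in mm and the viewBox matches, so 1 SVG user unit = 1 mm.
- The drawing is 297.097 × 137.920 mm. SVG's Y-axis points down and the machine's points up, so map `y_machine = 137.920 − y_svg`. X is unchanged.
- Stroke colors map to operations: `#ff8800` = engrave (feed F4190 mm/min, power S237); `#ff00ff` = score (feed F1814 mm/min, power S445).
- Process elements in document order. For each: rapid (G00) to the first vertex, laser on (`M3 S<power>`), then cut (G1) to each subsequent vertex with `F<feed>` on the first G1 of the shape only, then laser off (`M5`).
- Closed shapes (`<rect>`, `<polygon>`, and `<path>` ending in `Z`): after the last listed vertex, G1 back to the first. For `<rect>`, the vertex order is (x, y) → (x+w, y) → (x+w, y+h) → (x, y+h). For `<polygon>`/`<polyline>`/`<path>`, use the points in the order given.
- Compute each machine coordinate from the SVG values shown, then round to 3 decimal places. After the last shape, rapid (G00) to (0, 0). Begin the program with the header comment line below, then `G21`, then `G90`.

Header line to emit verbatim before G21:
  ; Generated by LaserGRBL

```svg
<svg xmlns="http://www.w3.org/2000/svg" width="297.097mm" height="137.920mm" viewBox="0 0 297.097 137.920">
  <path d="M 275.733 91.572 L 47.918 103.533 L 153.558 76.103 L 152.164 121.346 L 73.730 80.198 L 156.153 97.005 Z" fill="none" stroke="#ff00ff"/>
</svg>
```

viewBox `0 0 297.097 137.920` with mm width/height → 1 unit = 1 mm. Flip: y_m = 137.920 − y_svg.

**Shape 1** — `<path>` closed polygon, stroke `#ff00ff` → score (S445, F1814). Machine vertices: (275.733,46.348) → (47.918,34.387) → (153.558,61.817) → (152.164,16.574) → (73.730,57.722) → (156.153,40.915) → (275.733,46.348). Closed: final G1 returns to the first vertex.

; Generated by LaserGRBL
G21
G90
G00 X275.733 Y46.348
M3 S445
G1 X47.918 Y34.387 F1814
G1 X153.558 Y61.817
G1 X152.164 Y16.574
G1 X73.730 Y57.722
G1 X156.153 Y40.915
G1 X275.733 Y46.348
M5
G00 X0.000 Y0.000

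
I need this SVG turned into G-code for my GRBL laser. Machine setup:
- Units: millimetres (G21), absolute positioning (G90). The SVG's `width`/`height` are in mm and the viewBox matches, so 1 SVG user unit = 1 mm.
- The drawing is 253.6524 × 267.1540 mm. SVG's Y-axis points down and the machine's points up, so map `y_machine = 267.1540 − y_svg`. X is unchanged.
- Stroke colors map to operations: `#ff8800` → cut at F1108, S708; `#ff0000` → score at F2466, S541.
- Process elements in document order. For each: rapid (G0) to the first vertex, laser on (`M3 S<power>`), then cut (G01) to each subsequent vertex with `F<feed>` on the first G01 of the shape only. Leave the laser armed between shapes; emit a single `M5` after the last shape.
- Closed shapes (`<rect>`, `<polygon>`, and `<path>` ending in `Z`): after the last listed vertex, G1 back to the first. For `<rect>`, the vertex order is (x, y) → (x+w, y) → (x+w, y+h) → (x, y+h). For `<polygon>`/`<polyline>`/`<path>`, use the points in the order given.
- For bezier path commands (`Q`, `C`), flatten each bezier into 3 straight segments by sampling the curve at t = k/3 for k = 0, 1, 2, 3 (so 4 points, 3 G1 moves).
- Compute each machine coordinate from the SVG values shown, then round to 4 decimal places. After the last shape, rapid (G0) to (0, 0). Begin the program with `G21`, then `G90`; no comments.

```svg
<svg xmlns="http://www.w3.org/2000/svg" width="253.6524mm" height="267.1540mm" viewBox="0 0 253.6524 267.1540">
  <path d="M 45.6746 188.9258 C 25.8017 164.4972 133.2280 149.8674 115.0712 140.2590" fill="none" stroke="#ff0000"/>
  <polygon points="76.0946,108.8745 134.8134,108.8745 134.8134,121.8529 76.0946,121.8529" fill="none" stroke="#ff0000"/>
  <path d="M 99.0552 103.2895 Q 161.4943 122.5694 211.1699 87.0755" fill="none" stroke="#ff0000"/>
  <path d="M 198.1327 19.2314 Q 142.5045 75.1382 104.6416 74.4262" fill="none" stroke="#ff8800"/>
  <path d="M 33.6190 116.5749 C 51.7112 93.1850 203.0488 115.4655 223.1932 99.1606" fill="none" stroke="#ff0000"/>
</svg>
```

G21
G90
G0 X45.6746 Y78.2282
M3 S541
G01 X58.8688 Y99.5675 F2466
G01 X100.7330 Y115.4359
G01 X115.0712 Y126.8950
G0 X76.0946 Y158.2795
M3 S541
G01 X134.8134 Y158.2795 F2466
G01 X134.8134 Y145.3011
G01 X76.0946 Y145.3011
G01 X76.0946 Y158.2795
G0 X99.0552 Y163.8645
M3 S541
G01 X139.2631 Y157.0972 F2466
G01 X176.6347 Y162.5019
G01 X211.1699 Y180.0785
G0 X198.1327 Y247.9226
M3 S708
G01 X163.0212 Y216.9424 F1108
G01 X131.8575 Y198.5441
G01 X104.6416 Y192.7278
G0 X33.6190 Y150.5791
M3 S541
G01 X86.3323 Y161.8661 F2466
G01 X169.1118 Y161.4297
G01 X223.1932 Y167.9934
M5
G0 X0.0000 Y0.0000

viewBox `0 0 253.6524 267.1540` with mm width/height → 1 unit = 1 mm. Flip: y_m = 267.1540 − y_svg.

**Shape 1** — `<path>` cubic bezier, stroke `#ff0000` → score (S541, F2466). Control points (SVG): P0=(45.6746,188.9258), P1=(25.8017,164.4972), P2=(133.2280,149.8674), P3=(115.0712,140.2590); sampled at t=k/3. Machine vertices: (45.6746,78.2282) → (58.8688,99.5675) → (100.7330,115.4359) → (115.0712,126.8950). Open path.

**Shape 2** — `<polygon>` rectangle, stroke `#ff0000` → score (S541, F2466). Machine vertices: (76.0946,158.2795) → (134.8134,158.2795) → (134.8134,145.3011) → (76.0946,145.3011) → (76.0946,158.2795). Closed: final G1 returns to the first vertex.

**Shape 3** — `<path>` quadratic bezier, stroke `#ff0000` → score (S541, F2466). Control points (SVG): P0=(99.0552,103.2895), P1=(161.4943,122.5694), P2=(211.1699,87.0755); sampled at t=k/3. Machine vertices: (99.0552,163.8645) → (139.2631,157.0972) → (176.6347,162.5019) → (211.1699,180.0785). Open path.

**Shape 4** — `<path>` quadratic bezier, stroke `#ff8800` → cut (S708, F1108). Control points (SVG): P0=(198.1327,19.2314), P1=(142.5045,75.1382), P2=(104.6416,74.4262); sampled at t=k/3. Machine vertices: (198.1327,247.9226) → (163.0212,216.9424) → (131.8575,198.5441) → (104.6416,192.7278). Open path.

**Shape 5** — `<path>` cubic bezier, stroke `#ff0000` → score (S541, F2466). Control points (SVG): P0=(33.6190,116.5749), P1=(51.7112,93.1850), P2=(203.0488,115.4655), P3=(223.1932,99.1606); sampled at t=k/3. Machine vertices: (33.6190,150.5791) → (86.3323,161.8661) → (169.1118,161.4297) → (223.1932,167.9934). Open path.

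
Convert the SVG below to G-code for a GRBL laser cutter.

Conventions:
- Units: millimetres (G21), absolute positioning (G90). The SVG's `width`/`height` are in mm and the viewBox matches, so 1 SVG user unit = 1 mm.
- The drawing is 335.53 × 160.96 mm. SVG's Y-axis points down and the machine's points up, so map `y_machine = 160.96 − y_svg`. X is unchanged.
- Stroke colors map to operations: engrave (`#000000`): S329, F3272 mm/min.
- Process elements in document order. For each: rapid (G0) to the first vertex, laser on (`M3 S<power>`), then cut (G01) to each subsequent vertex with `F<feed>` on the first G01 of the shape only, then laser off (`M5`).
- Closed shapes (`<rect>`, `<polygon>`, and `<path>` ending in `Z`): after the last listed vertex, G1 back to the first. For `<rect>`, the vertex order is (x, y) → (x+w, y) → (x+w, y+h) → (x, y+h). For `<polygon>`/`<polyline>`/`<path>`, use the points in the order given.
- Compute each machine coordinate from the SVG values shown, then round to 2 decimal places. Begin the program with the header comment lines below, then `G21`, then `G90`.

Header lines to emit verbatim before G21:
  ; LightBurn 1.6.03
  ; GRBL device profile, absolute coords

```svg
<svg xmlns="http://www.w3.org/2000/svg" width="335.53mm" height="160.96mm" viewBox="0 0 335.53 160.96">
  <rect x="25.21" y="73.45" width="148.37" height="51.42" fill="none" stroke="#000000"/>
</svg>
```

; LightBurn 1.6.03
; GRBL device profile, absolute coords
G21
G90
G0 X25.21 Y87.51
M3 S329
G01 X173.58 Y87.51 F3272
G01 X173.58 Y36.09
G01 X25.21 Y36.09
G01 X25.21 Y87.51
M5

viewBox `0 0 335.53 160.96` with mm width/height → 1 unit = 1 mm. Flip: y_m = 160.96 − y_svg.

**Shape 1** — `<rect>` rectangle, stroke `#000000` → engrave (S329, F3272). Machine vertices: (25.21,87.51) → (173.58,87.51) → (173.58,36.09) → (25.21,36.09) → (25.21,87.51). Closed: final G1 returns to the first vertex.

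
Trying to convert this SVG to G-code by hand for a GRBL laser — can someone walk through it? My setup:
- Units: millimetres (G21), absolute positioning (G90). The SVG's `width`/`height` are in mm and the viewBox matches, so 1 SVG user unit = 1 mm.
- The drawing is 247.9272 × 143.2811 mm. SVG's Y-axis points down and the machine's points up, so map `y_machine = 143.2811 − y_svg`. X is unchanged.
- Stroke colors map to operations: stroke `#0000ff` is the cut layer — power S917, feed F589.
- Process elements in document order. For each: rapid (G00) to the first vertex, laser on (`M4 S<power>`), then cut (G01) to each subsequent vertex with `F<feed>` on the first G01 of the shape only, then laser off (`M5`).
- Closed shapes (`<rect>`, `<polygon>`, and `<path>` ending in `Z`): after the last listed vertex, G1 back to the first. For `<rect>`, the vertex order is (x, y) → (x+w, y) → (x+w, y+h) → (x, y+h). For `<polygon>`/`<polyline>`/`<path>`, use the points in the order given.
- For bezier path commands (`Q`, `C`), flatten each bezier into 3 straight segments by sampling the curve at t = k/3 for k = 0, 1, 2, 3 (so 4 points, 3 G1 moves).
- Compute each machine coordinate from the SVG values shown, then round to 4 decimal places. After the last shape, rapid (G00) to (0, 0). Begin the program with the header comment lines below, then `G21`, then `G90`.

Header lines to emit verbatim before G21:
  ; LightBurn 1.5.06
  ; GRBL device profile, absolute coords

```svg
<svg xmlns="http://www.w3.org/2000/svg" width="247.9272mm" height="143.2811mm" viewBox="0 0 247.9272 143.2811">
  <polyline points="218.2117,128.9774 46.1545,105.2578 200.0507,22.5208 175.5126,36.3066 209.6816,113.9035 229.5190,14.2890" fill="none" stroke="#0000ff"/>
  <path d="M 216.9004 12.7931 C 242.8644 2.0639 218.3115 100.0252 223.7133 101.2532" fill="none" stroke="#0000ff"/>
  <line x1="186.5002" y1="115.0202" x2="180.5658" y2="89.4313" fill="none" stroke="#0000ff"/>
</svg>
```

; LightBurn 1.5.06
; GRBL device profile, absolute coords
G21
G90
G00 X218.2117 Y14.3037
M4 S917
G01 X46.1545 Y38.0233 F589
G01 X200.0507 Y120.7603
G01 X175.5126 Y106.9745
G01 X209.6816 Y29.3776
G01 X229.5190 Y128.9921
M5
G00 X216.9004 Y130.4880
M4 S917
G01 X229.0059 Y112.5953 F589
G01 X225.3160 Y67.8920
G01 X223.7133 Y42.0279
M5
G00 X186.5002 Y28.2609
M4 S917
G01 X180.5658 Y53.8498 F589
M5
G00 X0.0000 Y0.0000

viewBox `0 0 247.9272 143.2811` with mm width/height → 1 unit = 1 mm. Flip: y_m = 143.2811 − y_svg.

**Shape 1** — `<polyline>` open polyline, stroke `#0000ff` → cut (S917, F589). Machine vertices: (218.2117,14.3037) → (46.1545,38.0233) → (200.0507,120.7603) → (175.5126,106.9745) → (209.6816,29.3776) → (229.5190,128.9921). Open path.

**Shape 2** — `<path>` cubic bezier, stroke `#0000ff` → cut (S917, F589). Control points (SVG): P0=(216.9004,12.7931), P1=(242.8644,2.0639), P2=(218.3115,100.0252), P3=(223.7133,101.2532); sampled at t=k/3. Machine vertices: (216.9004,130.4880) → (229.0059,112.5953) → (225.3160,67.8920) → (223.7133,42.0279). Open path.

**Shape 3** — `<line>` line segment, stroke `#0000ff` → cut (S917, F589). Machine vertices: (186.5002,28.2609) → (180.5658,53.8498). Open path.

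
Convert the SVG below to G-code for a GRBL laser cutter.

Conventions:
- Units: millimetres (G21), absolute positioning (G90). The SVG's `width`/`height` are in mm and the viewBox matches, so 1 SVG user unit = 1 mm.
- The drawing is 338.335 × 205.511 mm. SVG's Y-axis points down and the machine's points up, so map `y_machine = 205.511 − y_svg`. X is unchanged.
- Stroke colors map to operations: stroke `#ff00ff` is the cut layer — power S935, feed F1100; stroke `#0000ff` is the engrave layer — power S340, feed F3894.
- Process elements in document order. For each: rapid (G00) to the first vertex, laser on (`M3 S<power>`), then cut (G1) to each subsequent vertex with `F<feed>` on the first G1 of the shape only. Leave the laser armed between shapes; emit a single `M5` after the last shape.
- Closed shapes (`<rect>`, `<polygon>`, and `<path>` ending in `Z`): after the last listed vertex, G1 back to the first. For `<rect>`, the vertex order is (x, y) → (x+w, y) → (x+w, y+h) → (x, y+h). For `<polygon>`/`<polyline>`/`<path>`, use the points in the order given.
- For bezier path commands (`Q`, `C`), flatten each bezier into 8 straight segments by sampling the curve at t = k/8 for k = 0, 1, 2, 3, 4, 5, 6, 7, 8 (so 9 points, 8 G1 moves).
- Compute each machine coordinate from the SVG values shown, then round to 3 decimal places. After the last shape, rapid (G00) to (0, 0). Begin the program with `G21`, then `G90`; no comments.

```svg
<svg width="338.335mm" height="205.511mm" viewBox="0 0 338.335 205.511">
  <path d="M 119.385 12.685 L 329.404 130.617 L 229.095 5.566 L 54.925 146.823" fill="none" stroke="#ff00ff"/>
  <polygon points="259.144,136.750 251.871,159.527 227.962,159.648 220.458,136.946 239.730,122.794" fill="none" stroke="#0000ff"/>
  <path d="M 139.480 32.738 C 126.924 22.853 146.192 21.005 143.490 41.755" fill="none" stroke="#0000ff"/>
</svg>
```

1 u = 1 mm; y_m = 205.511 − y.

[1] `<path>` open polyline, #ff00ff→cut S935 F1100: (119.385,192.826) → (329.404,74.894) → (229.095,199.945) → (54.925,58.688)

[2] `<polygon>` regular polygon, #0000ff→engrave S340 F3894: (259.144,68.761) → (251.871,45.984) → (227.962,45.863) → (220.458,68.565) → (239.730,82.717) → (259.144,68.761) (closed)

[3] `<path>` cubic bezier, #0000ff→engrave S340 F3894: (139.480,172.773) → (136.158,176.075) → (135.189,178.452) → (135.943,179.735) → (137.790,179.753) → (140.098,178.334) → (142.238,175.309) → (143.578,170.506) → (143.490,163.756)

G21
G90
G00 X119.385 Y192.826
M3 S935
G1 X329.404 Y74.894 F1100
G1 X229.095 Y199.945
G1 X54.925 Y58.688
G00 X259.144 Y68.761
M3 S340
G1 X251.871 Y45.984 F3894
G1 X227.962 Y45.863
G1 X220.458 Y68.565
G1 X239.730 Y82.717
G1 X259.144 Y68.761
G00 X139.480 Y172.773
M3 S340
G1 X136.158 Y176.075 F3894
G1 X135.189 Y178.452
G1 X135.943 Y179.735
G1 X137.790 Y179.753
G1 X140.098 Y178.334
G1 X142.238 Y175.309
G1 X143.578 Y170.506
G1 X143.490 Y163.756
M5
G00 X0.000 Y0.000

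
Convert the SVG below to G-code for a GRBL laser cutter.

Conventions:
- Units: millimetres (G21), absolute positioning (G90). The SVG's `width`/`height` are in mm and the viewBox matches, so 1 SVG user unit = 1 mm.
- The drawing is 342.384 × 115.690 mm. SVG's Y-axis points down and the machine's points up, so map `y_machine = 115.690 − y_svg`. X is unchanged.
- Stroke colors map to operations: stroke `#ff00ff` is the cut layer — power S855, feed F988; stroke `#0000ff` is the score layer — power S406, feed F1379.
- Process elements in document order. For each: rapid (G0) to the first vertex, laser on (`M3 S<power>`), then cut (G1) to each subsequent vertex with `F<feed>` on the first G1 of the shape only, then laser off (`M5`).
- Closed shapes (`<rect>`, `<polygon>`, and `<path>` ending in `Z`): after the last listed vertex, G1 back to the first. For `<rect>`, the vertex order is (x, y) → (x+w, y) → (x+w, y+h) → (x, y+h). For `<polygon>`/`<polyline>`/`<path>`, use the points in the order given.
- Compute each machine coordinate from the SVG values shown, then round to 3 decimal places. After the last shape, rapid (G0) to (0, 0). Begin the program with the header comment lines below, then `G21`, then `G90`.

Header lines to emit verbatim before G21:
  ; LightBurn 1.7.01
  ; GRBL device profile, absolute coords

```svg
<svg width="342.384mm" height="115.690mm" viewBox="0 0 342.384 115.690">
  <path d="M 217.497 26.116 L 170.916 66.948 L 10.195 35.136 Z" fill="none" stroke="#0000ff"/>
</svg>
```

; LightBurn 1.7.01
; GRBL device profile, absolute coords
G21
G90
G0 X217.497 Y89.574
M3 S406
G1 X170.916 Y48.742 F1379
G1 X10.195 Y80.554
G1 X217.497 Y89.574
M5
G0 X0.000 Y0.000

1 u = 1 mm; y_m = 115.690 − y.

[1] `<path>` closed polygon, #0000ff→score S406 F1379: (217.497,89.574) → (170.916,48.742) → (10.195,80.554) → (217.497,89.574) (closed)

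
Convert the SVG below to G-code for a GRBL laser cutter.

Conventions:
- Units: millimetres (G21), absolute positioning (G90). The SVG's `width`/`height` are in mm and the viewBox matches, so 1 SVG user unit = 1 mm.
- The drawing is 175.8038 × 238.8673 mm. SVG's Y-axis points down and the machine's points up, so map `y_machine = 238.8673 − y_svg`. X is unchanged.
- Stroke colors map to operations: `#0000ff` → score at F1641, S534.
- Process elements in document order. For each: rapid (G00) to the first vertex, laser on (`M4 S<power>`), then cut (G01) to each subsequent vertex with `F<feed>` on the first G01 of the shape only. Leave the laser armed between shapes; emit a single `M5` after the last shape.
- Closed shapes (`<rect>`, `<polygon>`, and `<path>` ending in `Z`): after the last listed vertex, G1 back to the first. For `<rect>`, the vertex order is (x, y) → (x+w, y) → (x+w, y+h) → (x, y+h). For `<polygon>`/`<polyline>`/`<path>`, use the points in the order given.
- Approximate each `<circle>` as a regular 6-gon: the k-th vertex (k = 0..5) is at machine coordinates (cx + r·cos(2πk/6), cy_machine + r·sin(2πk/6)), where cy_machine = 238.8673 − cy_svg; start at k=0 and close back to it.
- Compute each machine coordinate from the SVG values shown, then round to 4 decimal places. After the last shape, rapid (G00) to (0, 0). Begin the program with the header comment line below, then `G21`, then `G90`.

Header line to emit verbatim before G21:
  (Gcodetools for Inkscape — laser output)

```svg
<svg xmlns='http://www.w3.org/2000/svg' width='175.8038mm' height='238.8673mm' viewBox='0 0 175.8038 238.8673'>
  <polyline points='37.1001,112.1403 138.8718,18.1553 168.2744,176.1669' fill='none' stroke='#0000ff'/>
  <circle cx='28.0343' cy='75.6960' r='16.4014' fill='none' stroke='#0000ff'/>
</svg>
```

(Gcodetools for Inkscape — laser output)
G21
G90
G00 X37.1001 Y126.7270
M4 S534
G01 X138.8718 Y220.7120 F1641
G01 X168.2744 Y62.7004
G00 X44.4357 Y163.1713
M4 S534
G01 X36.2350 Y177.3753 F1641
G01 X19.8336 Y177.3753
G01 X11.6329 Y163.1713
G01 X19.8336 Y148.9673
G01 X36.2350 Y148.9673
G01 X44.4357 Y163.1713
M5
G00 X0.0000 Y0.0000

viewBox `0 0 175.8038 238.8673` with mm width/height → 1 unit = 1 mm. Flip: y_m = 238.8673 − y_svg.

**Shape 1** — `<polyline>` open polyline, stroke `#0000ff` → score (S534, F1641). Machine vertices: (37.1001,126.7270) → (138.8718,220.7120) → (168.2744,62.7004). Open path.

**Shape 2** — `<circle>` circle, stroke `#0000ff` → score (S534, F1641). Machine vertices: (44.4357,163.1713) → (36.2350,177.3753) → (19.8336,177.3753) → (11.6329,163.1713) → (19.8336,148.9673) → (36.2350,148.9673) → (44.4357,163.1713). Closed: final G1 returns to the first vertex.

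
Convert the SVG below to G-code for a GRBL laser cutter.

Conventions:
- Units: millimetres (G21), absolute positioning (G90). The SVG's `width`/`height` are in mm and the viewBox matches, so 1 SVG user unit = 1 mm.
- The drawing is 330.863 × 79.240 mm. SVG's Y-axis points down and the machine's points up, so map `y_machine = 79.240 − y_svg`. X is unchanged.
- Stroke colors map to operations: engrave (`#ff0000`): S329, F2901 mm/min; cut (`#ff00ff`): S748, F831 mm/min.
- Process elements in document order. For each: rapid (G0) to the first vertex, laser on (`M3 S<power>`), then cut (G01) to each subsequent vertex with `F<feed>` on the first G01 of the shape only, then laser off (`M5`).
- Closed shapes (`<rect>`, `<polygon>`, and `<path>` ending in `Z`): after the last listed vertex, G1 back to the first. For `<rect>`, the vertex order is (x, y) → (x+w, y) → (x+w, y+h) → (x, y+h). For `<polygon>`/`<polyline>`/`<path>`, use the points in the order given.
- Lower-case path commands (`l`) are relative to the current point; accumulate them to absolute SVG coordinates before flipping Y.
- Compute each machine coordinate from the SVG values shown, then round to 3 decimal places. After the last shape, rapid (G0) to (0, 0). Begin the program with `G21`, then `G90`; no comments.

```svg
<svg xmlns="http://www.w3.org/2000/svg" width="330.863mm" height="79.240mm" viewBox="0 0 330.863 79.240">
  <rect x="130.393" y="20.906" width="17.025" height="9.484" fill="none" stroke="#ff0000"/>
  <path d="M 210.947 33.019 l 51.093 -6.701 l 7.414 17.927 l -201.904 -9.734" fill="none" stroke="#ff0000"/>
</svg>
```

viewBox `0 0 330.863 79.240` with mm width/height → 1 unit = 1 mm. Flip: y_m = 79.240 − y_svg.

**Shape 1** — `<rect>` rectangle, stroke `#ff0000` → engrave (S329, F2901). Machine vertices: (130.393,58.334) → (147.418,58.334) → (147.418,48.850) → (130.393,48.850) → (130.393,58.334). Closed: final G1 returns to the first vertex.

**Shape 2** — `<path>` open polyline, stroke `#ff0000` → engrave (S329, F2901). Machine vertices: (210.947,46.221) → (262.040,52.922) → (269.454,34.995) → (67.550,44.729). Open path.

G21
G90
G0 X130.393 Y58.334
M3 S329
G01 X147.418 Y58.334 F2901
G01 X147.418 Y48.850
G01 X130.393 Y48.850
G01 X130.393 Y58.334
M5
G0 X210.947 Y46.221
M3 S329
G01 X262.040 Y52.922 F2901
G01 X269.454 Y34.995
G01 X67.550 Y44.729
M5
G0 X0.000 Y0.000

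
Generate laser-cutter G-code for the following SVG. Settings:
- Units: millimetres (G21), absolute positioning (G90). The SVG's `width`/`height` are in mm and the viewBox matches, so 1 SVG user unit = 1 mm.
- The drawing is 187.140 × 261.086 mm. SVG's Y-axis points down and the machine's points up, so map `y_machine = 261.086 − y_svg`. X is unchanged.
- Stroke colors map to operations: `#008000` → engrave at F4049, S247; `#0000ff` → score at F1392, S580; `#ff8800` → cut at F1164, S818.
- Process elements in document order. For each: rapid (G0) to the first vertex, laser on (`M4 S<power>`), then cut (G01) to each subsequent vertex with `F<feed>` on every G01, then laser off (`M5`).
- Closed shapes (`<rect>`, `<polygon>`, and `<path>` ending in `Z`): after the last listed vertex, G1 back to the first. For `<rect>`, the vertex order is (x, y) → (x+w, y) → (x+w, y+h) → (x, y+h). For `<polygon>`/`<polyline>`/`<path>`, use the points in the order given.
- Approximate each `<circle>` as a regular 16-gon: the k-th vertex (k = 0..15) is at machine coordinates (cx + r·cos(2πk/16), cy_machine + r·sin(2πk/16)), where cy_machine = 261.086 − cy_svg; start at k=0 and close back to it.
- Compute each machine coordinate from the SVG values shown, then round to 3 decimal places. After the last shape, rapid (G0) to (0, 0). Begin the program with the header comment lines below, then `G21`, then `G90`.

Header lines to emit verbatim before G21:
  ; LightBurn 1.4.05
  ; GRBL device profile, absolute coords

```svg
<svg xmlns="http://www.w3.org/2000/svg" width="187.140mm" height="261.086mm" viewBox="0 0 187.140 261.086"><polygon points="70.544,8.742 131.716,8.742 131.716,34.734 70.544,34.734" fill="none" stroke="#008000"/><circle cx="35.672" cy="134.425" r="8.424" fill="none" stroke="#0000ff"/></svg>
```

; LightBurn 1.4.05
; GRBL device profile, absolute coords
G21
G90
G0 X70.544 Y252.344
M4 S247
G01 X131.716 Y252.344 F4049
G01 X131.716 Y226.352 F4049
G01 X70.544 Y226.352 F4049
G01 X70.544 Y252.344 F4049
M5
G0 X44.096 Y126.661
M4 S580
G01 X43.455 Y129.885 F1392
G01 X41.629 Y132.618 F1392
G01 X38.896 Y134.444 F1392
G01 X35.672 Y135.085 F1392
G01 X32.448 Y134.444 F1392
G01 X29.715 Y132.618 F1392
G01 X27.889 Y129.885 F1392
G01 X27.248 Y126.661 F1392
G01 X27.889 Y123.437 F1392
G01 X29.715 Y120.704 F1392
G01 X32.448 Y118.878 F1392
G01 X35.672 Y118.237 F1392
G01 X38.896 Y118.878 F1392
G01 X41.629 Y120.704 F1392
G01 X43.455 Y123.437 F1392
G01 X44.096 Y126.661 F1392
M5
G0 X0.000 Y0.000

1 u = 1 mm; y_m = 261.086 − y.

[1] `<polygon>` rectangle, #008000→engrave S247 F4049: (70.544,252.344) → (131.716,252.344) → (131.716,226.352) → (70.544,226.352) → (70.544,252.344) (closed)

[2] `<circle>` circle, #0000ff→score S580 F1392: (44.096,126.661) → (43.455,129.885) → (41.629,132.618) → (38.896,134.444) → (35.672,135.085) → (32.448,134.444) → (29.715,132.618) → (27.889,129.885) → (27.248,126.661) → (27.889,123.437) → (29.715,120.704) → (32.448,118.878) → (35.672,118.237) → (38.896,118.878) → (41.629,120.704) → (43.455,123.437) → (44.096,126.661) (closed)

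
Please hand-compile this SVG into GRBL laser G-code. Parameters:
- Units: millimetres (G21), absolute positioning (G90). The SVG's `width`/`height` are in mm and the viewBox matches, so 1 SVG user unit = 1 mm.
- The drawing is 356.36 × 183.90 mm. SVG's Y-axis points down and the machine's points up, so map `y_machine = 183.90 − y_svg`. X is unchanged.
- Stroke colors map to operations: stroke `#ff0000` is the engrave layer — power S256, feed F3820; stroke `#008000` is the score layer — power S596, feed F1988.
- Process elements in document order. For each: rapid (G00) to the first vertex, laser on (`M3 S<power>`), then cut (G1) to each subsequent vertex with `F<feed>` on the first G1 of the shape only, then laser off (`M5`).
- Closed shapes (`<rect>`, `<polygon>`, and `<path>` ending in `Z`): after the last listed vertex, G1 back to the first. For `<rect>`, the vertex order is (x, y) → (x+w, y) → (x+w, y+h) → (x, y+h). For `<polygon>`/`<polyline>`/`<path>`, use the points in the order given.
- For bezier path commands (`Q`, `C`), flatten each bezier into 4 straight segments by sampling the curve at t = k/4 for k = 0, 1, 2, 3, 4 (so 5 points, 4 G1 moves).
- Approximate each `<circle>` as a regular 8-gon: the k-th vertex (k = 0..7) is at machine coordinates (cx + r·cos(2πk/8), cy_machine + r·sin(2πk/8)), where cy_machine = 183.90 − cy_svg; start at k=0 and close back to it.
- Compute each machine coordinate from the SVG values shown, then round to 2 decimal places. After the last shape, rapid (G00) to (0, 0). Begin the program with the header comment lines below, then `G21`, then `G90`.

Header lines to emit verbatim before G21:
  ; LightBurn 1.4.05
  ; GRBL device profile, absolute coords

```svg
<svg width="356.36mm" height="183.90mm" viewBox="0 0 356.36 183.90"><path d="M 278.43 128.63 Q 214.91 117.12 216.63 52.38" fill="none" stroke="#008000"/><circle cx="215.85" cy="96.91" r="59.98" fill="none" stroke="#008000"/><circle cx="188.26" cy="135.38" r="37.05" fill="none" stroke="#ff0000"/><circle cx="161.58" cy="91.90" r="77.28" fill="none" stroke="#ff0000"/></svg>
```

1 u = 1 mm; y_m = 183.90 − y.

[1] `<path>` quadratic bezier, #008000→score S596 F1988: (278.43,55.27) → (250.75,64.35) → (231.22,80.09) → (219.85,102.48) → (216.63,131.52)

[2] `<circle>` circle, #008000→score S596 F1988: (275.83,86.99) → (258.26,129.40) → (215.85,146.97) → (173.44,129.40) → (155.87,86.99) → (173.44,44.58) → (215.85,27.01) → (258.26,44.58) → (275.83,86.99) (closed)

[3] `<circle>` circle, #ff0000→engrave S256 F3820: (225.31,48.52) → (214.46,74.72) → (188.26,85.57) → (162.06,74.72) → (151.21,48.52) → (162.06,22.32) → (188.26,11.47) → (214.46,22.32) → (225.31,48.52) (closed)

[4] `<circle>` circle, #ff0000→engrave S256 F3820: (238.86,92.00) → (216.23,146.65) → (161.58,169.28) → (106.93,146.65) → (84.30,92.00) → (106.93,37.35) → (161.58,14.72) → (216.23,37.35) → (238.86,92.00) (closed)

; LightBurn 1.4.05
; GRBL device profile, absolute coords
G21
G90
G00 X278.43 Y55.27
M3 S596
G1 X250.75 Y64.35 F1988
G1 X231.22 Y80.09
G1 X219.85 Y102.48
G1 X216.63 Y131.52
M5
G00 X275.83 Y86.99
M3 S596
G1 X258.26 Y129.40 F1988
G1 X215.85 Y146.97
G1 X173.44 Y129.40
G1 X155.87 Y86.99
G1 X173.44 Y44.58
G1 X215.85 Y27.01
G1 X258.26 Y44.58
G1 X275.83 Y86.99
M5
G00 X225.31 Y48.52
M3 S256
G1 X214.46 Y74.72 F3820
G1 X188.26 Y85.57
G1 X162.06 Y74.72
G1 X151.21 Y48.52
G1 X162.06 Y22.32
G1 X188.26 Y11.47
G1 X214.46 Y22.32
G1 X225.31 Y48.52
M5
G00 X238.86 Y92.00
M3 S256
G1 X216.23 Y146.65 F3820
G1 X161.58 Y169.28
G1 X106.93 Y146.65
G1 X84.30 Y92.00
G1 X106.93 Y37.35
G1 X161.58 Y14.72
G1 X216.23 Y37.35
G1 X238.86 Y92.00
M5
G00 X0.00 Y0.00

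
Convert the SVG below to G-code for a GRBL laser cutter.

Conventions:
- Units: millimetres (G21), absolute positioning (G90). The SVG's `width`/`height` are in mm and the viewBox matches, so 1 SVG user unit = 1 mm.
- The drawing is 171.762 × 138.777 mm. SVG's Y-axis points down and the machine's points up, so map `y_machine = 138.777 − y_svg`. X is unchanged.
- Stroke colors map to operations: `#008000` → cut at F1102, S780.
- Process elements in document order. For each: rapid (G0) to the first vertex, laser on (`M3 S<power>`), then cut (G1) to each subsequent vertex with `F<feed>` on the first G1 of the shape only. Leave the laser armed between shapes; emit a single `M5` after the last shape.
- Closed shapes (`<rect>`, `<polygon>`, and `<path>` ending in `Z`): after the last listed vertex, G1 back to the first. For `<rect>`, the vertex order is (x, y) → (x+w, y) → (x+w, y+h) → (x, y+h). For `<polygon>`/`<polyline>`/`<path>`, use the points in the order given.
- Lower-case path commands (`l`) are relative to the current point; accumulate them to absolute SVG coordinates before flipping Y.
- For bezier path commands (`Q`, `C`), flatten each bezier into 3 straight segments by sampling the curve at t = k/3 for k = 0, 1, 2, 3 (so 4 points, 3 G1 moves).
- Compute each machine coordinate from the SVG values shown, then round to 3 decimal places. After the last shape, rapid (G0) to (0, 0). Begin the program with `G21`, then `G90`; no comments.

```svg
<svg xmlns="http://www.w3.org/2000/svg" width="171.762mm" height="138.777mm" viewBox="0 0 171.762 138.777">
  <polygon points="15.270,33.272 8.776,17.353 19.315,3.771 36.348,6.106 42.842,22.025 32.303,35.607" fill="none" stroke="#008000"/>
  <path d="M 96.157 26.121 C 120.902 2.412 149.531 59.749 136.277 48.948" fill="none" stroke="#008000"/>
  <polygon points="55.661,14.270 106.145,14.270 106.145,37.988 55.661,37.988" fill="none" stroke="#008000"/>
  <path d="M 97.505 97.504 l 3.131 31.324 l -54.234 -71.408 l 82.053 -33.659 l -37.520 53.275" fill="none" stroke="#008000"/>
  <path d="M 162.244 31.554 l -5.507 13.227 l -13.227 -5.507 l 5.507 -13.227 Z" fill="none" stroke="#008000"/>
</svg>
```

G21
G90
G0 X15.270 Y105.505
M3 S780
G1 X8.776 Y121.424 F1102
G1 X19.315 Y135.006
G1 X36.348 Y132.671
G1 X42.842 Y116.752
G1 X32.303 Y103.170
G1 X15.270 Y105.505
G0 X96.157 Y112.656
M3 S780
G1 X120.502 Y114.875 F1102
G1 X137.265 Y96.215
G1 X136.277 Y89.829
G0 X55.661 Y124.507
M3 S780
G1 X106.145 Y124.507 F1102
G1 X106.145 Y100.789
G1 X55.661 Y100.789
G1 X55.661 Y124.507
G0 X97.505 Y41.273
M3 S780
G1 X100.636 Y9.949 F1102
G1 X46.402 Y81.357
G1 X128.455 Y115.016
G1 X90.935 Y61.741
G0 X162.244 Y107.223
M3 S780
G1 X156.737 Y93.996 F1102
G1 X143.510 Y99.503
G1 X149.017 Y112.730
G1 X162.244 Y107.223
M5
G0 X0.000 Y0.000

1 u = 1 mm; y_m = 138.777 − y.

[1] `<polygon>` regular polygon, #008000→cut S780 F1102: (15.270,105.505) → (8.776,121.424) → (19.315,135.006) → (36.348,132.671) → (42.842,116.752) → (32.303,103.170) → (15.270,105.505) (closed)

[2] `<path>` cubic bezier, #008000→cut S780 F1102: (96.157,112.656) → (120.502,114.875) → (137.265,96.215) → (136.277,89.829)

[3] `<polygon>` rectangle, #008000→cut S780 F1102: (55.661,124.507) → (106.145,124.507) → (106.145,100.789) → (55.661,100.789) → (55.661,124.507) (closed)

[4] `<path>` open polyline, #008000→cut S780 F1102: (97.505,41.273) → (100.636,9.949) → (46.402,81.357) → (128.455,115.016) → (90.935,61.741)

[5] `<path>` regular polygon, #008000→cut S780 F1102: (162.244,107.223) → (156.737,93.996) → (143.510,99.503) → (149.017,112.730) → (162.244,107.223) (closed)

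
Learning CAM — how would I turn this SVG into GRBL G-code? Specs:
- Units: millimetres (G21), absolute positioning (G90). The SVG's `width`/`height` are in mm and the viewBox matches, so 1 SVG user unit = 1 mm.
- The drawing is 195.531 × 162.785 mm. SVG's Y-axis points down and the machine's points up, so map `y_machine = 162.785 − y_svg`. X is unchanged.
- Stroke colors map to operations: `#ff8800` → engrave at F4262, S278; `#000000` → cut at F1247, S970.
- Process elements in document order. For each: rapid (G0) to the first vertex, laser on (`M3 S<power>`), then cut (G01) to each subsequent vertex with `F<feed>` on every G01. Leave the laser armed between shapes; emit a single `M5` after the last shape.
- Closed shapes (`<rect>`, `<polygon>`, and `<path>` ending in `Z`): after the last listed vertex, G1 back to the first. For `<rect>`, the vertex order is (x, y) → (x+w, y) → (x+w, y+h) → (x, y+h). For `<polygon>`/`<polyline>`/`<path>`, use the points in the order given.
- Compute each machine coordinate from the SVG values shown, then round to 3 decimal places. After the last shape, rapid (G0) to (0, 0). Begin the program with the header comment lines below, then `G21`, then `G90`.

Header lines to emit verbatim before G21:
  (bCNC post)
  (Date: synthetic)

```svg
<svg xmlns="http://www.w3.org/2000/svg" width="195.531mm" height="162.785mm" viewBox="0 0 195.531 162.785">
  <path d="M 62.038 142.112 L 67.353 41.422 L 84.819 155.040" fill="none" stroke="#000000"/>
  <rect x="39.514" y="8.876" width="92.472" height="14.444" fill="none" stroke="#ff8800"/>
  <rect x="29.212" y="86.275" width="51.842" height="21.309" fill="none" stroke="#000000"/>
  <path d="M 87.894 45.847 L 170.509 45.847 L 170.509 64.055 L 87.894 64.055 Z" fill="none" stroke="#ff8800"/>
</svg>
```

(bCNC post)
(Date: synthetic)
G21
G90
G0 X62.038 Y20.673
M3 S970
G01 X67.353 Y121.363 F1247
G01 X84.819 Y7.745 F1247
G0 X39.514 Y153.909
M3 S278
G01 X131.986 Y153.909 F4262
G01 X131.986 Y139.465 F4262
G01 X39.514 Y139.465 F4262
G01 X39.514 Y153.909 F4262
G0 X29.212 Y76.510
M3 S970
G01 X81.054 Y76.510 F1247
G01 X81.054 Y55.201 F1247
G01 X29.212 Y55.201 F1247
G01 X29.212 Y76.510 F1247
G0 X87.894 Y116.938
M3 S278
G01 X170.509 Y116.938 F4262
G01 X170.509 Y98.730 F4262
G01 X87.894 Y98.730 F4262
G01 X87.894 Y116.938 F4262
M5
G0 X0.000 Y0.000

1 u = 1 mm; y_m = 162.785 − y.

[1] `<path>` open polyline, #000000→cut S970 F1247: (62.038,20.673) → (67.353,121.363) → (84.819,7.745)

[2] `<rect>` rectangle, #ff8800→engrave S278 F4262: (39.514,153.909) → (131.986,153.909) → (131.986,139.465) → (39.514,139.465) → (39.514,153.909) (closed)

[3] `<rect>` rectangle, #000000→cut S970 F1247: (29.212,76.510) → (81.054,76.510) → (81.054,55.201) → (29.212,55.201) → (29.212,76.510) (closed)

[4] `<path>` rectangle, #ff8800→engrave S278 F4262: (87.894,116.938) → (170.509,116.938) → (170.509,98.730) → (87.894,98.730) → (87.894,116.938) (closed)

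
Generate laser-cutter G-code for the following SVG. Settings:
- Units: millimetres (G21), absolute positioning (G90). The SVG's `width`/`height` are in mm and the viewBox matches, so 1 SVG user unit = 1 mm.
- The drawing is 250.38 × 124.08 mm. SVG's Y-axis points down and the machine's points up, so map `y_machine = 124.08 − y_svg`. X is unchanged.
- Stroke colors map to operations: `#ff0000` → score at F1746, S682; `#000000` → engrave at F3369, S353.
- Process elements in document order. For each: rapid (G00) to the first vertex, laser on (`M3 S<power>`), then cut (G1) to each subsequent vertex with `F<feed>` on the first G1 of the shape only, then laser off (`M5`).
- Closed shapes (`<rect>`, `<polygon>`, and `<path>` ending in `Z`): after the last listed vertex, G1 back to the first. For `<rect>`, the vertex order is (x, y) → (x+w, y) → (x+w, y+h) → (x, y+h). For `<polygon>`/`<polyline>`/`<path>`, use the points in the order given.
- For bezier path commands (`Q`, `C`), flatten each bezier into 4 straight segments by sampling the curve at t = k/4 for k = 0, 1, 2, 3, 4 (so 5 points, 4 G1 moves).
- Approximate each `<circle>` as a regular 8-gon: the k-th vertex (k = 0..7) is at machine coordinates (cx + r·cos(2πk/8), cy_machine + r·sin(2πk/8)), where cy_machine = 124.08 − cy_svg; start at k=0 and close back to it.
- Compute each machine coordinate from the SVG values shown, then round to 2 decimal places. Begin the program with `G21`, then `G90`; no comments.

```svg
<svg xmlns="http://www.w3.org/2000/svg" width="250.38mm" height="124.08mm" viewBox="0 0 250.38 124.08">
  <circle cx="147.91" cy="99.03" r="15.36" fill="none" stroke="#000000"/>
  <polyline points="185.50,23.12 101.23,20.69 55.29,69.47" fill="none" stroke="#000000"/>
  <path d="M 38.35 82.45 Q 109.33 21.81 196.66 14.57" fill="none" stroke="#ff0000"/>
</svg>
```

1 u = 1 mm; y_m = 124.08 − y.

[1] `<circle>` circle, #000000→engrave S353 F3369: (163.27,25.05) → (158.77,35.91) → (147.91,40.41) → (137.05,35.91) → (132.55,25.05) → (137.05,14.19) → (147.91,9.69) → (158.77,14.19) → (163.27,25.05) (closed)

[2] `<polyline>` open polyline, #000000→engrave S353 F3369: (185.50,100.96) → (101.23,103.39) → (55.29,54.61)

[3] `<path>` quadratic bezier, #ff0000→score S682 F1746: (38.35,41.63) → (74.86,68.61) → (113.42,88.92) → (154.02,102.55) → (196.66,109.51)

G21
G90
G00 X163.27 Y25.05
M3 S353
G1 X158.77 Y35.91 F3369
G1 X147.91 Y40.41
G1 X137.05 Y35.91
G1 X132.55 Y25.05
G1 X137.05 Y14.19
G1 X147.91 Y9.69
G1 X158.77 Y14.19
G1 X163.27 Y25.05
M5
G00 X185.50 Y100.96
M3 S353
G1 X101.23 Y103.39 F3369
G1 X55.29 Y54.61
M5
G00 X38.35 Y41.63
M3 S682
G1 X74.86 Y68.61 F1746
G1 X113.42 Y88.92
G1 X154.02 Y102.55
G1 X196.66 Y109.51
M5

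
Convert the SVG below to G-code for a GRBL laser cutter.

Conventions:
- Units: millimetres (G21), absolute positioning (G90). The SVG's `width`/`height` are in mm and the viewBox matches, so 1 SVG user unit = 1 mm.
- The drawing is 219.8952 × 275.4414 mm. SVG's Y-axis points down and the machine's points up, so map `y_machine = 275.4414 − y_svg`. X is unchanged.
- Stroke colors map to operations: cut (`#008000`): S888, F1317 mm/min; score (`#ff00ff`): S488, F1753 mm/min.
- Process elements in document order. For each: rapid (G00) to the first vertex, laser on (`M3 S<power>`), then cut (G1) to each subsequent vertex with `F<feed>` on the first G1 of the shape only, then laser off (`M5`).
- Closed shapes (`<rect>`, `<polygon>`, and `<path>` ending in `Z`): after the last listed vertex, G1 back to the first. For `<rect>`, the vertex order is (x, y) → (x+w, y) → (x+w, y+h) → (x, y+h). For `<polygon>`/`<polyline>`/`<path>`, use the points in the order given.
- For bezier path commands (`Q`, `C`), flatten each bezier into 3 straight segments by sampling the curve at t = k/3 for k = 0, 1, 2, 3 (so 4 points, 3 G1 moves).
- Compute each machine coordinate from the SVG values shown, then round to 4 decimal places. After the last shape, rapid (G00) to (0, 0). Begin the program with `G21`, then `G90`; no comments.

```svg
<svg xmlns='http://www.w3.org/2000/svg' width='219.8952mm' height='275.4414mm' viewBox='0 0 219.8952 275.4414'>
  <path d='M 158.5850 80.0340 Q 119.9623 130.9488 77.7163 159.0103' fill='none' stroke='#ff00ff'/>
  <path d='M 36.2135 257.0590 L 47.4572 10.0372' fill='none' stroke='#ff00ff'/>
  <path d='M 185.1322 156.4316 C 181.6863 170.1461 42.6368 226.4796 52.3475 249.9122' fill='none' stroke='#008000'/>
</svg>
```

1 u = 1 mm; y_m = 275.4414 − y.

[1] `<path>` quadratic bezier, #ff00ff→score S488 F1753: (158.5850,195.4074) → (132.4339,164.0035) → (105.4777,137.6780) → (77.7163,116.4311)

[2] `<path>` line segment, #ff00ff→score S488 F1753: (36.2135,18.3824) → (47.4572,265.4042)

[3] `<path>` cubic bezier, #008000→cut S888 F1317: (185.1322,119.0098) → (147.0171,93.8860) → (81.6915,57.1317) → (52.3475,25.5292)

G21
G90
G00 X158.5850 Y195.4074
M3 S488
G1 X132.4339 Y164.0035 F1753
G1 X105.4777 Y137.6780
G1 X77.7163 Y116.4311
M5
G00 X36.2135 Y18.3824
M3 S488
G1 X47.4572 Y265.4042 F1753
M5
G00 X185.1322 Y119.0098
M3 S888
G1 X147.0171 Y93.8860 F1317
G1 X81.6915 Y57.1317
G1 X52.3475 Y25.5292
M5
G00 X0.0000 Y0.0000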